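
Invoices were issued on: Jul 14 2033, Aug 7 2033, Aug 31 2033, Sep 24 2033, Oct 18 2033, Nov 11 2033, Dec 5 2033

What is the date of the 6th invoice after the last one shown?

Apr 28 2034

Every event comes 24 days after the last (24, 24, 24, 24, 24, 24).
Dec 5 2033 + 24 days = Dec 29 2033.
Dec 29 2033 + 24 days = Jan 22 2034.
Jan 22 2034 + 24 days = Feb 15 2034.
Feb 15 2034 + 24 days = Mar 11 2034.
Mar 11 2034 + 24 days = Apr 4 2034.
Apr 4 2034 + 24 days = Apr 28 2034.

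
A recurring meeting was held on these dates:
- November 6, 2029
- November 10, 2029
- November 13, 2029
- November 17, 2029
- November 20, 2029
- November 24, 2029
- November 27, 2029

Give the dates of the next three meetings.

Gaps: 4, 3, 4, 3, 4, 3 days — not constant, but cyclic with period 2.
The events fall on every Tuesday and Saturday.
Next Saturday: December 1, 2029.
Next Tuesday: December 4, 2029.
The following Saturday is December 8, 2029.

December 1, 2029; December 4, 2029; December 8, 2029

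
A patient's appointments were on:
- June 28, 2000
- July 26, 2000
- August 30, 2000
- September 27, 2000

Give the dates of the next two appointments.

All Wednesdays; the gaps (28, 35, 28) vary with month length.
This is the last Wednesday of each month.
Last Wednesday of October 2000: October 25, 2000.
Last Wednesday of November 2000: November 29, 2000.

October 25, 2000; November 29, 2000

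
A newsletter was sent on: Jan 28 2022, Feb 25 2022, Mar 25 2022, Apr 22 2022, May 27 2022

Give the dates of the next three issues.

Jun 24 2022, Jul 22 2022, Aug 26 2022

These are Fridays at 28- or 35-day spacing (28, 28, 28, 35).
The pattern: 4th Friday of the month.
4th Friday of June 2022: Jun 24 2022.
July 2022 — 4th Friday is Jul 22 2022.
August 2022 — 4th Friday is Aug 26 2022.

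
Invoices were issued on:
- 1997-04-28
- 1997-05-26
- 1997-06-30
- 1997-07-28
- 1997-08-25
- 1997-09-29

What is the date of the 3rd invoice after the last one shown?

These are Mondays with 28, 35, 28, 28, 35-day gaps.
Each is the final Monday of its month — 1997-06-30 is past the 28th, so '4th Monday' doesn't fit.
Last Monday of October 1997: 1997-10-27.
November 1997 ends with Monday 1997-11-24.
Last Monday of December 1997: 1997-12-29.

1997-12-29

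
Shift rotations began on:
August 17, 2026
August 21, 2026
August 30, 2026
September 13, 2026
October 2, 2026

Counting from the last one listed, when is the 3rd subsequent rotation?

Intervals are 4, 9, 14, 19 days — an arithmetic progression with common difference 5.
Next gap: 24 days. October 2, 2026 + 24 days = October 26, 2026.
Next gap: 29 days. October 26, 2026 + 29 days = November 24, 2026.
Next gap: 34 days. November 24, 2026 + 34 days = December 28, 2026.

December 28, 2026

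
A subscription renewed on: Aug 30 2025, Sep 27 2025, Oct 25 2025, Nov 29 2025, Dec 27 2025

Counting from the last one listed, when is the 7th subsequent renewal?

These are Saturdays with 28, 28, 35, 28-day gaps.
Each is the final Saturday of its month — Aug 30 2025 is past the 28th, so '4th Saturday' doesn't fit.
Last Saturday of January 2026: Jan 31 2026.
February 2026 ends with Saturday Feb 28 2026.
March 2026 ends with Saturday Mar 28 2026.
Last Saturday of April 2026: Apr 25 2026.
May 2026 ends with Saturday May 30 2026.
June 2026 ends with Saturday Jun 27 2026.
July 2026 ends with Saturday Jul 25 2026.

Jul 25 2026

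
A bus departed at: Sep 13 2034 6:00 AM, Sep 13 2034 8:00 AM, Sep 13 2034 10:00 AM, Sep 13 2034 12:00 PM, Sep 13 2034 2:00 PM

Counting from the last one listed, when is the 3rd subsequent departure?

Sep 13 2034 8:00 PM

Spacing: 2, 2, 2, 2 h — constant 2 h.
Sep 13 2034 2:00 PM + 2 h = Sep 13 2034 4:00 PM.
Sep 13 2034 4:00 PM + 2 h = Sep 13 2034 6:00 PM.
Sep 13 2034 6:00 PM + 2 h = Sep 13 2034 8:00 PM.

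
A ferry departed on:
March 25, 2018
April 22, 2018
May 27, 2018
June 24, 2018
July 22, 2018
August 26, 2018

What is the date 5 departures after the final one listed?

Gaps: 28, 35, 28, 28, 35 days — a mix of 28 and 35. Every date is a Sunday.
Each is the 4th Sunday of its month.
4th Sunday of September 2018: September 23, 2018.
October 2018 — 4th Sunday is October 28, 2018.
November 2018 — 4th Sunday is November 25, 2018.
4th Sunday of December 2018: December 23, 2018.
January 2019 — 4th Sunday is January 27, 2019.

January 27, 2019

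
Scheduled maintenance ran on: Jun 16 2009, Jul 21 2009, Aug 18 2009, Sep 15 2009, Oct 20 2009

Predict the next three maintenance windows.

These are Tuesdays at 28- or 35-day spacing (35, 28, 28, 35).
The pattern: 3rd Tuesday of the month.
3rd Tuesday of November 2009: Nov 17 2009.
December 2009 — 3rd Tuesday is Dec 15 2009.
3rd Tuesday of January 2010: Jan 19 2010.

Nov 17 2009, Dec 15 2009, Jan 19 2010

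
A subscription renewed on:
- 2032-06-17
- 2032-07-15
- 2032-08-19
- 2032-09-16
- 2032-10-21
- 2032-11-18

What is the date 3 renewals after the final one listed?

2033-02-17

Gaps: 28, 35, 28, 35, 28 days — a mix of 28 and 35. Every date is a Thursday.
Each is the 3rd Thursday of its month.
3rd Thursday of December 2032: 2032-12-16.
3rd Thursday of January 2033: 2033-01-20.
February 2033 — 3rd Thursday is 2033-02-17.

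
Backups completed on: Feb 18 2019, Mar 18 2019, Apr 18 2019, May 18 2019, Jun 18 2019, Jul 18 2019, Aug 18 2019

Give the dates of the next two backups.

The day-of-month is always 18 (28, 31, 30, 31, 30, 31 days between events).
So this recurs on the 18th of each month.
Next: September 2019 → Sep 18 2019.
October 2019: Oct 18 2019.

Sep 18 2019, Oct 18 2019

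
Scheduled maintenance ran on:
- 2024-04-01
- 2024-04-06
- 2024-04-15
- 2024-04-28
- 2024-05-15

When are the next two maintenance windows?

2024-06-05, 2024-06-30

The spacing grows by 4 each time: 5, 9, 13, 17 days.
Next gap: 21 days. 2024-05-15 + 21 days = 2024-06-05.
Next gap: 25 days. 2024-06-05 + 25 days = 2024-06-30.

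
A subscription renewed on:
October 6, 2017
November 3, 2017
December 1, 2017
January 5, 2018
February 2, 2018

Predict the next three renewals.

All dates are Fridays, 28, 28, 35, 28 days apart.
Specifically, the 1st Friday of each month.
March 2018 — 1st Friday is March 2, 2018.
1st Friday of April 2018: April 6, 2018.
May 2018 — 1st Friday is May 4, 2018.

March 2, 2018; April 6, 2018; May 4, 2018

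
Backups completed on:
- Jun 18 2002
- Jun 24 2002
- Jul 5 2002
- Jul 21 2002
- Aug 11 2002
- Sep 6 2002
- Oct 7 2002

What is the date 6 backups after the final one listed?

Jul 25 2003

Intervals are 6, 11, 16, 21, 26, 31 days — an arithmetic progression with common difference 5.
Next gap: 36 days. Oct 7 2002 + 36 days = Nov 12 2002.
Next gap: 41 days. Nov 12 2002 + 41 days = Dec 23 2002.
Next gap: 46 days. Dec 23 2002 + 46 days = Feb 7 2003.
Next gap: 51 days. Feb 7 2003 + 51 days = Mar 30 2003.
Next gap: 56 days. Mar 30 2003 + 56 days = May 25 2003.
Next gap: 61 days. May 25 2003 + 61 days = Jul 25 2003.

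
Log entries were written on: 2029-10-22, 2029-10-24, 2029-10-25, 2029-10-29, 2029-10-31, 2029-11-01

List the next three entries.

2029-11-05, 2029-11-07, 2029-11-08

The gap pattern 2, 1, 4, 2, 1 repeats every 3 events.
These are the Mondays, Wednesdays and Thursdays of each week.
The following Monday is 2029-11-05.
Next Wednesday: 2029-11-07.
The following Thursday is 2029-11-08.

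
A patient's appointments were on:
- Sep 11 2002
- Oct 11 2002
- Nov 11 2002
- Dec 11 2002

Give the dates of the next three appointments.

The day-of-month is always 11 (30, 31, 30 days between events).
So this recurs on the 11th of each month.
January 2003: Jan 11 2003.
February 2003: Feb 11 2003.
March 2003: Mar 11 2003.

Jan 11 2003, Feb 11 2003, Mar 11 2003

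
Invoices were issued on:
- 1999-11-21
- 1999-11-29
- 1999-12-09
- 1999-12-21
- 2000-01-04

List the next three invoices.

Intervals are 8, 10, 12, 14 days — an arithmetic progression with common difference 2.
Next gap: 16 days. 2000-01-04 + 16 days = 2000-01-20.
Next gap: 18 days. 2000-01-20 + 18 days = 2000-02-07.
Next gap: 20 days. 2000-02-07 + 20 days = 2000-02-27.

2000-01-20, 2000-02-07, 2000-02-27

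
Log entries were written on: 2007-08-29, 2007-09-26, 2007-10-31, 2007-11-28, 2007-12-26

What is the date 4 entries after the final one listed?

2008-04-30

Every date is a Wednesday; gaps 28, 35, 28, 28 days.
Each is the last Wednesday of its month (at least one falls on the 29th or later, ruling out '4th Wednesday').
January 2008 ends with Wednesday 2008-01-30.
February 2008 ends with Wednesday 2008-02-27.
Last Wednesday of March 2008: 2008-03-26.
April 2008 ends with Wednesday 2008-04-30.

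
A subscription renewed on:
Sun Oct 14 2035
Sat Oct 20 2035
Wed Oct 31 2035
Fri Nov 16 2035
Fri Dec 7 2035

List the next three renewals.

Gaps: 6, 11, 16, 21 days — each gap is 5 larger than the previous one.
Next gap: 26 days. Fri Dec 7 2035 + 26 days = Wed Jan 2 2036.
Next gap: 31 days. Wed Jan 2 2036 + 31 days = Sat Feb 2 2036.
Next gap: 36 days. Sat Feb 2 2036 + 36 days = Sun Mar 9 2036.

Wed Jan 2 2036, Sat Feb 2 2036, Sun Mar 9 2036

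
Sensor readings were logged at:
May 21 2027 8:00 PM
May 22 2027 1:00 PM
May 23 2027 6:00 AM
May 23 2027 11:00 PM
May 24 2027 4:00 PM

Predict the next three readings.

May 25 2027 9:00 AM, May 26 2027 2:00 AM, May 26 2027 7:00 PM

Spacing: 17, 17, 17, 17 h — constant 17 h.
May 24 2027 4:00 PM + 17 h = May 25 2027 9:00 AM.
May 25 2027 9:00 AM + 17 h = May 26 2027 2:00 AM.
May 26 2027 2:00 AM + 17 h = May 26 2027 7:00 PM.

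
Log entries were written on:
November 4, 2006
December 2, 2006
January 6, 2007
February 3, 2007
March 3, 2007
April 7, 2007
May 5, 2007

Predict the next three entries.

June 2, 2007; July 7, 2007; August 4, 2007

All dates are Saturdays, 28, 35, 28, 28, 35, 28 days apart.
Specifically, the 1st Saturday of each month.
1st Saturday of June 2007: June 2, 2007.
July 2007 — 1st Saturday is July 7, 2007.
1st Saturday of August 2007: August 4, 2007.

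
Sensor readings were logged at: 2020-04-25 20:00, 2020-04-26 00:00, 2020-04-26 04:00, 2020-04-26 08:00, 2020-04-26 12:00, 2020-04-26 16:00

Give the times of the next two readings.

The interval is a steady 4 hours (4, 4, 4, 4, 4).
2020-04-26 16:00 + 4 h = 2020-04-26 20:00.
2020-04-26 20:00 + 4 h = 2020-04-27 00:00.

2020-04-26 20:00, 2020-04-27 00:00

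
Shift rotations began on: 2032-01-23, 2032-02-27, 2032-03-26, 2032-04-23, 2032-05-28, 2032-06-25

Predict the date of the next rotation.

2032-07-23

All dates are Fridays, 35, 28, 28, 35, 28 days apart.
Specifically, the 4th Friday of each month.
July 2032 — 4th Friday is 2032-07-23.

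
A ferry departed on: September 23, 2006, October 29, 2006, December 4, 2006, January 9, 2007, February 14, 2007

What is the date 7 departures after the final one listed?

The spacing is 36, 36, 36, 36 days — always 36 days.
February 14, 2007 + 36 days = March 22, 2007.
March 22, 2007 + 36 days = April 27, 2007.
April 27, 2007 + 36 days = June 2, 2007.
June 2, 2007 + 36 days = July 8, 2007.
July 8, 2007 + 36 days = August 13, 2007.
August 13, 2007 + 36 days = September 18, 2007.
September 18, 2007 + 36 days = October 24, 2007.

October 24, 2007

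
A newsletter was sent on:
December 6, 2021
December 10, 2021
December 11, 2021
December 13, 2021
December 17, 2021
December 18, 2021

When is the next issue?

Every event lands on a Monday or Friday or Saturday (gaps cycle 4, 1, 2, 4, 1).
So the schedule is: every Monday, Friday and Saturday.
The following Monday is December 20, 2021.

December 20, 2021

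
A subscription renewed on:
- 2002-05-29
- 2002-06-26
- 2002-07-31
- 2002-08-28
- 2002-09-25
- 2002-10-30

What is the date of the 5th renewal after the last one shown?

2003-03-26

All Wednesdays; the gaps (28, 35, 28, 28, 35) vary with month length.
This is the last Wednesday of each month.
November 2002 ends with Wednesday 2002-11-27.
December 2002 ends with Wednesday 2002-12-25.
Last Wednesday of January 2003: 2003-01-29.
Last Wednesday of February 2003: 2003-02-26.
March 2003 ends with Wednesday 2003-03-26.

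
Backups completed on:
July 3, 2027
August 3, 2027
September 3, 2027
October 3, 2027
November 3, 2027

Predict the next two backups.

December 3, 2027; January 3, 2028

The day-of-month is always 3 (31, 31, 30, 31 days between events).
So this recurs on the 3rd of each month.
Next: December 2027 → December 3, 2027.
January 2028: January 3, 2028.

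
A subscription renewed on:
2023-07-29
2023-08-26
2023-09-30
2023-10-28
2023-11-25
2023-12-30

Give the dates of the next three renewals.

2024-01-27, 2024-02-24, 2024-03-30

These are Saturdays with 28, 35, 28, 28, 35-day gaps.
Each is the final Saturday of its month — 2023-07-29 is past the 28th, so '4th Saturday' doesn't fit.
January 2024 ends with Saturday 2024-01-27.
Last Saturday of February 2024: 2024-02-24.
March 2024 ends with Saturday 2024-03-30.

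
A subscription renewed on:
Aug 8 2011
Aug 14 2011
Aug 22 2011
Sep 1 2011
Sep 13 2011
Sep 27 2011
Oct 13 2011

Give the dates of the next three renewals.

The spacing grows by 2 each time: 6, 8, 10, 12, 14, 16 days.
Next gap: 18 days. Oct 13 2011 + 18 days = Oct 31 2011.
Next gap: 20 days. Oct 31 2011 + 20 days = Nov 20 2011.
Next gap: 22 days. Nov 20 2011 + 22 days = Dec 12 2011.

Oct 31 2011, Nov 20 2011, Dec 12 2011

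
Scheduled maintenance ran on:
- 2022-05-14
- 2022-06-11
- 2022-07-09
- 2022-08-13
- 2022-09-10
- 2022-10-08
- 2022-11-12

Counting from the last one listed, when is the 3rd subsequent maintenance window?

2023-02-11

These are Saturdays at 28- or 35-day spacing (28, 28, 35, 28, 28, 35).
The pattern: 2nd Saturday of the month.
2nd Saturday of December 2022: 2022-12-10.
2nd Saturday of January 2023: 2023-01-14.
February 2023 — 2nd Saturday is 2023-02-11.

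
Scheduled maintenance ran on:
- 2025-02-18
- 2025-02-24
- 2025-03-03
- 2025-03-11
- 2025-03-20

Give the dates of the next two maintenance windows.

2025-03-30, 2025-04-10

Gaps: 6, 7, 8, 9 days — each gap is 1 larger than the previous one.
Next gap: 10 days. 2025-03-20 + 10 days = 2025-03-30.
Next gap: 11 days. 2025-03-30 + 11 days = 2025-04-10.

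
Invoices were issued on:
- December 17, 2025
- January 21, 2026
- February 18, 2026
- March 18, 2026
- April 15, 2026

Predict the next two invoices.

May 20, 2026; June 17, 2026

These are Wednesdays at 28- or 35-day spacing (35, 28, 28, 28).
The pattern: 3rd Wednesday of the month.
May 2026 — 3rd Wednesday is May 20, 2026.
3rd Wednesday of June 2026: June 17, 2026.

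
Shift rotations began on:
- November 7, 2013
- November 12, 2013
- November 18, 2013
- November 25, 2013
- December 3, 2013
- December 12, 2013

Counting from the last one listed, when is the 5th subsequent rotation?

February 10, 2014

Gaps: 5, 6, 7, 8, 9 days — each gap is 1 larger than the previous one.
Next gap: 10 days. December 12, 2013 + 10 days = December 22, 2013.
Next gap: 11 days. December 22, 2013 + 11 days = January 2, 2014.
Next gap: 12 days. January 2, 2014 + 12 days = January 14, 2014.
Next gap: 13 days. January 14, 2014 + 13 days = January 27, 2014.
Next gap: 14 days. January 27, 2014 + 14 days = February 10, 2014.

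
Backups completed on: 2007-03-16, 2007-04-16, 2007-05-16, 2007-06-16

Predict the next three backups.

The day-of-month is always 16 (31, 30, 31 days between events).
So this recurs on the 16th of each month.
July 2007: 2007-07-16.
August 2007: 2007-08-16.
Next: September 2007 → 2007-09-16.

2007-07-16, 2007-08-16, 2007-09-16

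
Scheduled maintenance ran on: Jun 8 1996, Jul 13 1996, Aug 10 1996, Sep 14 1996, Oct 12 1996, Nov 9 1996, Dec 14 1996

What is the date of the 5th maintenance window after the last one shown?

Gaps: 35, 28, 35, 28, 28, 35 days — a mix of 28 and 35. Every date is a Saturday.
Each is the 2nd Saturday of its month.
January 1997 — 2nd Saturday is Jan 11 1997.
2nd Saturday of February 1997: Feb 8 1997.
March 1997 — 2nd Saturday is Mar 8 1997.
April 1997 — 2nd Saturday is Apr 12 1997.
May 1997 — 2nd Saturday is May 10 1997.

May 10 1997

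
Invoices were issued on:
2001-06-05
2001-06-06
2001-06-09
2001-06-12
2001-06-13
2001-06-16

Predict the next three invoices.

Gaps: 1, 3, 3, 1, 3 days — not constant, but cyclic with period 3.
The events fall on every Tuesday, Wednesday and Saturday.
Next Tuesday: 2001-06-19.
The following Wednesday is 2001-06-20.
Next Saturday: 2001-06-23.

2001-06-19, 2001-06-20, 2001-06-23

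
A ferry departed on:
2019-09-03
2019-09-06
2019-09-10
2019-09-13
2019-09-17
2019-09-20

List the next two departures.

2019-09-24, 2019-09-27

Every event lands on a Tuesday or Friday (gaps cycle 3, 4, 3, 4, 3).
So the schedule is: every Tuesday and Friday.
The following Tuesday is 2019-09-24.
The following Friday is 2019-09-27.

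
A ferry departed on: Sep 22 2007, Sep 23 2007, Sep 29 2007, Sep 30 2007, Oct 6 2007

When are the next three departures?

Gaps: 1, 6, 1, 6 days — not constant, but cyclic with period 2.
The events fall on every Saturday and Sunday.
Next Sunday: Oct 7 2007.
Next Saturday: Oct 13 2007.
Next Sunday: Oct 14 2007.

Oct 7 2007, Oct 13 2007, Oct 14 2007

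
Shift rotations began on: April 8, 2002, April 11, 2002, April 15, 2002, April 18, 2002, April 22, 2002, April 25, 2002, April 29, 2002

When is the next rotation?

The gap pattern 3, 4, 3, 4, 3, 4 repeats every 2 events.
These are the Mondays and Thursdays of each week.
The following Thursday is May 2, 2002.

May 2, 2002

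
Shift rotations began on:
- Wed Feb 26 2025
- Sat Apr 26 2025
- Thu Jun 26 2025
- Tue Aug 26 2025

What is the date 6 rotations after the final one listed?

Gaps: 59, 61, 61 days — not constant. Every event is on the 26th of the month.
Pattern: the 26th of every 2 months.
Next: October 2025 → Sun Oct 26 2025.
December 2025: Fri Dec 26 2025.
February 2026: Thu Feb 26 2026.
April 2026: Sun Apr 26 2026.
June 2026: Fri Jun 26 2026.
Next: August 2026 → Wed Aug 26 2026.

Wed Aug 26 2026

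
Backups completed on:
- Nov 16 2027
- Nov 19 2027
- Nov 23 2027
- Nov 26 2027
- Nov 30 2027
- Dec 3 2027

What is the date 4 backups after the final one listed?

Dec 17 2027

Gaps: 3, 4, 3, 4, 3 days — not constant, but cyclic with period 2.
The events fall on every Tuesday and Friday.
Next Tuesday: Dec 7 2027.
Next Friday: Dec 10 2027.
Next Tuesday: Dec 14 2027.
The following Friday is Dec 17 2027.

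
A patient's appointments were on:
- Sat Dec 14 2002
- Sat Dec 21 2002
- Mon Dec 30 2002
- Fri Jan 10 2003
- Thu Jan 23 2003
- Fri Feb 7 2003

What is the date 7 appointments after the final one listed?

Gaps: 7, 9, 11, 13, 15 days — each gap is 2 larger than the previous one.
Next gap: 17 days. Fri Feb 7 2003 + 17 days = Mon Feb 24 2003.
Next gap: 19 days. Mon Feb 24 2003 + 19 days = Sat Mar 15 2003.
Next gap: 21 days. Sat Mar 15 2003 + 21 days = Sat Apr 5 2003.
Next gap: 23 days. Sat Apr 5 2003 + 23 days = Mon Apr 28 2003.
Next gap: 25 days. Mon Apr 28 2003 + 25 days = Fri May 23 2003.
Next gap: 27 days. Fri May 23 2003 + 27 days = Thu Jun 19 2003.
Next gap: 29 days. Thu Jun 19 2003 + 29 days = Fri Jul 18 2003.

Fri Jul 18 2003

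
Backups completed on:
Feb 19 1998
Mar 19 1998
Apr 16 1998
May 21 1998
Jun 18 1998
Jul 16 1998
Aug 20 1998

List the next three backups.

Sep 17 1998, Oct 15 1998, Nov 19 1998

Gaps: 28, 28, 35, 28, 28, 35 days — a mix of 28 and 35. Every date is a Thursday.
Each is the 3rd Thursday of its month.
3rd Thursday of September 1998: Sep 17 1998.
October 1998 — 3rd Thursday is Oct 15 1998.
November 1998 — 3rd Thursday is Nov 19 1998.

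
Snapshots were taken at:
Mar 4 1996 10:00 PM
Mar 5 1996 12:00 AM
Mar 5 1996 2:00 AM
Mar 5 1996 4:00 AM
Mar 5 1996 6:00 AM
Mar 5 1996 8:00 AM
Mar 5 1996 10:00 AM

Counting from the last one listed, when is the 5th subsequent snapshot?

Gaps: 2, 2, 2, 2, 2, 2 hours — each event is 2 hours after the previous one.
Mar 5 1996 10:00 AM + 2 h = Mar 5 1996 12:00 PM.
Mar 5 1996 12:00 PM + 2 h = Mar 5 1996 2:00 PM.
Mar 5 1996 2:00 PM + 2 h = Mar 5 1996 4:00 PM.
Mar 5 1996 4:00 PM + 2 h = Mar 5 1996 6:00 PM.
Mar 5 1996 6:00 PM + 2 h = Mar 5 1996 8:00 PM.

Mar 5 1996 8:00 PM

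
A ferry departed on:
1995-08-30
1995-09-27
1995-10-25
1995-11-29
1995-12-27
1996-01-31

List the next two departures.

1996-02-28, 1996-03-27

These are Wednesdays with 28, 28, 35, 28, 35-day gaps.
Each is the final Wednesday of its month — 1995-08-30 is past the 28th, so '4th Wednesday' doesn't fit.
Last Wednesday of February 1996: 1996-02-28.
March 1996 ends with Wednesday 1996-03-27.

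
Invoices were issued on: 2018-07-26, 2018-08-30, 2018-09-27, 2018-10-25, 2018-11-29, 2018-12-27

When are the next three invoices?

2019-01-31, 2019-02-28, 2019-03-28

Every date is a Thursday; gaps 35, 28, 28, 35, 28 days.
Each is the last Thursday of its month (at least one falls on the 29th or later, ruling out '4th Thursday').
Last Thursday of January 2019: 2019-01-31.
February 2019 ends with Thursday 2019-02-28.
March 2019 ends with Thursday 2019-03-28.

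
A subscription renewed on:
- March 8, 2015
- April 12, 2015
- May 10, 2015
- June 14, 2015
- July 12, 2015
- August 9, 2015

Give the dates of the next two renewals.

Gaps: 35, 28, 35, 28, 28 days — a mix of 28 and 35. Every date is a Sunday.
Each is the 2nd Sunday of its month.
2nd Sunday of September 2015: September 13, 2015.
October 2015 — 2nd Sunday is October 11, 2015.

September 13, 2015; October 11, 2015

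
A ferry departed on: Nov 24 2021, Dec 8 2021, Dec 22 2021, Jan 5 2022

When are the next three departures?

Jan 19 2022, Feb 2 2022, Feb 16 2022

The spacing is 14, 14, 14 days — always 14 days.
Jan 5 2022 + 14 days = Jan 19 2022.
Jan 19 2022 + 14 days = Feb 2 2022.
Feb 2 2022 + 14 days = Feb 16 2022.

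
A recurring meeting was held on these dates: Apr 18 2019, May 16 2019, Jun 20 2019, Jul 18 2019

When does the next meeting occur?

These are Thursdays at 28- or 35-day spacing (28, 35, 28).
The pattern: 3rd Thursday of the month.
August 2019 — 3rd Thursday is Aug 15 2019.

Aug 15 2019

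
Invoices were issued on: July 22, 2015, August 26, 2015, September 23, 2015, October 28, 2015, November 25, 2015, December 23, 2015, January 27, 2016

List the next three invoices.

February 24, 2016; March 23, 2016; April 27, 2016

Gaps: 35, 28, 35, 28, 28, 35 days — a mix of 28 and 35. Every date is a Wednesday.
Each is the 4th Wednesday of its month.
4th Wednesday of February 2016: February 24, 2016.
4th Wednesday of March 2016: March 23, 2016.
April 2016 — 4th Wednesday is April 27, 2016.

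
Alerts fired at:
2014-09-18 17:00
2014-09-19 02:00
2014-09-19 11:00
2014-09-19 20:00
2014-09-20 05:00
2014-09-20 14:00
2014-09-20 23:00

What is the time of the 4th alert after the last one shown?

Gaps: 9, 9, 9, 9, 9, 9 hours — each event is 9 hours after the previous one.
2014-09-20 23:00 + 9 h = 2014-09-21 08:00.
2014-09-21 08:00 + 9 h = 2014-09-21 17:00.
2014-09-21 17:00 + 9 h = 2014-09-22 02:00.
2014-09-22 02:00 + 9 h = 2014-09-22 11:00.

2014-09-22 11:00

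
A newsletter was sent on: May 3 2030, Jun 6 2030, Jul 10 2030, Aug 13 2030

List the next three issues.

Every event comes 34 days after the last (34, 34, 34).
Aug 13 2030 + 34 days = Sep 16 2030.
Sep 16 2030 + 34 days = Oct 20 2030.
Oct 20 2030 + 34 days = Nov 23 2030.

Sep 16 2030, Oct 20 2030, Nov 23 2030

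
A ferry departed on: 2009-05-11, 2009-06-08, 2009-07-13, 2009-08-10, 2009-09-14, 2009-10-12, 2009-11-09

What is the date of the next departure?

These are Mondays at 28- or 35-day spacing (28, 35, 28, 35, 28, 28).
The pattern: 2nd Monday of the month.
December 2009 — 2nd Monday is 2009-12-14.

2009-12-14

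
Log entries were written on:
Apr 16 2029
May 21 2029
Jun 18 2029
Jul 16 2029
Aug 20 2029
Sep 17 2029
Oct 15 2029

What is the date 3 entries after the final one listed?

Jan 21 2030

These are Mondays at 28- or 35-day spacing (35, 28, 28, 35, 28, 28).
The pattern: 3rd Monday of the month.
3rd Monday of November 2029: Nov 19 2029.
December 2029 — 3rd Monday is Dec 17 2029.
January 2030 — 3rd Monday is Jan 21 2030.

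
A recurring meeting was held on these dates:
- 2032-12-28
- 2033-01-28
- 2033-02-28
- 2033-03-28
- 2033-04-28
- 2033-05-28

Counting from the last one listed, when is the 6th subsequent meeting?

2033-11-28

Each date is the 28th; the gaps (31, 31, 28, 31, 30) track the month lengths.
The rule is the 28th of each month.
June 2033: 2033-06-28.
Next: July 2033 → 2033-07-28.
August 2033: 2033-08-28.
September 2033: 2033-09-28.
October 2033: 2033-10-28.
November 2033: 2033-11-28.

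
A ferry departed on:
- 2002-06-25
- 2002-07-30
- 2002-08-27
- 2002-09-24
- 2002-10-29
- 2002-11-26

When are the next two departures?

All Tuesdays; the gaps (35, 28, 28, 35, 28) vary with month length.
This is the last Tuesday of each month.
Last Tuesday of December 2002: 2002-12-31.
January 2003 ends with Tuesday 2003-01-28.

2002-12-31, 2003-01-28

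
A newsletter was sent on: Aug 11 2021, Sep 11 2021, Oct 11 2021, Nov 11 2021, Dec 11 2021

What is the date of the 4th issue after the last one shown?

Apr 11 2022

Each date is the 11th; the gaps (31, 30, 31, 30) track the month lengths.
The rule is the 11th of each month.
Next: January 2022 → Jan 11 2022.
February 2022: Feb 11 2022.
Next: March 2022 → Mar 11 2022.
Next: April 2022 → Apr 11 2022.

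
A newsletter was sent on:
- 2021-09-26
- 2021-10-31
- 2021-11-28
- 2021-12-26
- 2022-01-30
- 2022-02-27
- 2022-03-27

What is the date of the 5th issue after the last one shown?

These are Sundays with 35, 28, 28, 35, 28, 28-day gaps.
Each is the final Sunday of its month — 2021-10-31 is past the 28th, so '4th Sunday' doesn't fit.
April 2022 ends with Sunday 2022-04-24.
May 2022 ends with Sunday 2022-05-29.
June 2022 ends with Sunday 2022-06-26.
July 2022 ends with Sunday 2022-07-31.
Last Sunday of August 2022: 2022-08-28.

2022-08-28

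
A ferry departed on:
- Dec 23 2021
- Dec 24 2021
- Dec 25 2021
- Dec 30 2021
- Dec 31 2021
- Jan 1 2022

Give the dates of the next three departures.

Every event lands on a Thursday or Friday or Saturday (gaps cycle 1, 1, 5, 1, 1).
So the schedule is: every Thursday, Friday and Saturday.
Next Thursday: Jan 6 2022.
Next Friday: Jan 7 2022.
Next Saturday: Jan 8 2022.

Jan 6 2022, Jan 7 2022, Jan 8 2022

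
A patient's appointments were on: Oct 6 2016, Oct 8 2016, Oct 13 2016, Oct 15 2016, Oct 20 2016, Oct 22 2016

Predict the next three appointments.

Every event lands on a Thursday or Saturday (gaps cycle 2, 5, 2, 5, 2).
So the schedule is: every Thursday and Saturday.
Next Thursday: Oct 27 2016.
The following Saturday is Oct 29 2016.
Next Thursday: Nov 3 2016.

Oct 27 2016, Oct 29 2016, Nov 3 2016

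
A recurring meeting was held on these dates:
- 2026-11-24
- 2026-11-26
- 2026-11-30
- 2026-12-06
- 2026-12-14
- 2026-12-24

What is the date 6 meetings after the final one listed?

Gaps: 2, 4, 6, 8, 10 days — each gap is 2 larger than the previous one.
Next gap: 12 days. 2026-12-24 + 12 days = 2027-01-05.
Next gap: 14 days. 2027-01-05 + 14 days = 2027-01-19.
Next gap: 16 days. 2027-01-19 + 16 days = 2027-02-04.
Next gap: 18 days. 2027-02-04 + 18 days = 2027-02-22.
Next gap: 20 days. 2027-02-22 + 20 days = 2027-03-14.
Next gap: 22 days. 2027-03-14 + 22 days = 2027-04-05.

2027-04-05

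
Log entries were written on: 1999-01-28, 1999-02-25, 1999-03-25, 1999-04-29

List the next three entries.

Every date is a Thursday; gaps 28, 28, 35 days.
Each is the last Thursday of its month (at least one falls on the 29th or later, ruling out '4th Thursday').
May 1999 ends with Thursday 1999-05-27.
Last Thursday of June 1999: 1999-06-24.
Last Thursday of July 1999: 1999-07-29.

1999-05-27, 1999-06-24, 1999-07-29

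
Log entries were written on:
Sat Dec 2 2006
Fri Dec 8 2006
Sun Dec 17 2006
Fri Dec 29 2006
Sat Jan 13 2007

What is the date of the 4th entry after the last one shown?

Fri Apr 13 2007

The spacing grows by 3 each time: 6, 9, 12, 15 days.
Next gap: 18 days. Sat Jan 13 2007 + 18 days = Wed Jan 31 2007.
Next gap: 21 days. Wed Jan 31 2007 + 21 days = Wed Feb 21 2007.
Next gap: 24 days. Wed Feb 21 2007 + 24 days = Sat Mar 17 2007.
Next gap: 27 days. Sat Mar 17 2007 + 27 days = Fri Apr 13 2007.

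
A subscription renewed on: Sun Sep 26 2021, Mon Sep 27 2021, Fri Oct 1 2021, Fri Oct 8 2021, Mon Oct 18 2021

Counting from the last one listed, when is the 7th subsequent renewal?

Mon Mar 21 2022

The spacing grows by 3 each time: 1, 4, 7, 10 days.
Next gap: 13 days. Mon Oct 18 2021 + 13 days = Sun Oct 31 2021.
Next gap: 16 days. Sun Oct 31 2021 + 16 days = Tue Nov 16 2021.
Next gap: 19 days. Tue Nov 16 2021 + 19 days = Sun Dec 5 2021.
Next gap: 22 days. Sun Dec 5 2021 + 22 days = Mon Dec 27 2021.
Next gap: 25 days. Mon Dec 27 2021 + 25 days = Fri Jan 21 2022.
Next gap: 28 days. Fri Jan 21 2022 + 28 days = Fri Feb 18 2022.
Next gap: 31 days. Fri Feb 18 2022 + 31 days = Mon Mar 21 2022.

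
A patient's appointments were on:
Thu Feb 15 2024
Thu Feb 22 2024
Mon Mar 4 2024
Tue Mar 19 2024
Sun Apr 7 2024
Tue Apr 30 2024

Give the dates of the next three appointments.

Mon May 27 2024, Thu Jun 27 2024, Thu Aug 1 2024

Gaps: 7, 11, 15, 19, 23 days — each gap is 4 larger than the previous one.
Next gap: 27 days. Tue Apr 30 2024 + 27 days = Mon May 27 2024.
Next gap: 31 days. Mon May 27 2024 + 31 days = Thu Jun 27 2024.
Next gap: 35 days. Thu Jun 27 2024 + 35 days = Thu Aug 1 2024.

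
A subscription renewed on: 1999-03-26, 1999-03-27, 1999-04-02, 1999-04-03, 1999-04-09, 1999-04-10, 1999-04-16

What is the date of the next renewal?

Gaps: 1, 6, 1, 6, 1, 6 days — not constant, but cyclic with period 2.
The events fall on every Friday and Saturday.
Next Saturday: 1999-04-17.

1999-04-17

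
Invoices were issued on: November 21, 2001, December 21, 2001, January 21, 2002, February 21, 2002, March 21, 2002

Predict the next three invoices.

April 21, 2002; May 21, 2002; June 21, 2002

Gaps: 30, 31, 31, 28 days — not constant. Every event is on the 21st of the month.
Pattern: the 21st of each month.
April 2002: April 21, 2002.
May 2002: May 21, 2002.
Next: June 2002 → June 21, 2002.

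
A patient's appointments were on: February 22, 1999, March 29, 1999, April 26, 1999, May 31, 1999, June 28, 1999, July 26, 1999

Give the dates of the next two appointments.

Every date is a Monday; gaps 35, 28, 35, 28, 28 days.
Each is the last Monday of its month (at least one falls on the 29th or later, ruling out '4th Monday').
August 1999 ends with Monday August 30, 1999.
Last Monday of September 1999: September 27, 1999.

August 30, 1999; September 27, 1999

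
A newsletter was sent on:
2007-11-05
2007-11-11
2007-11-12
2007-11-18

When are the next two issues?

The gap pattern 6, 1, 6 repeats every 2 events.
These are the Mondays and Sundays of each week.
The following Monday is 2007-11-19.
Next Sunday: 2007-11-25.

2007-11-19, 2007-11-25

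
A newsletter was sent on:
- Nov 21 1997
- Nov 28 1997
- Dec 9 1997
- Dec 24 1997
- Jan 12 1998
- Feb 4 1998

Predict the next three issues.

Gaps: 7, 11, 15, 19, 23 days — each gap is 4 larger than the previous one.
Next gap: 27 days. Feb 4 1998 + 27 days = Mar 3 1998.
Next gap: 31 days. Mar 3 1998 + 31 days = Apr 3 1998.
Next gap: 35 days. Apr 3 1998 + 35 days = May 8 1998.

Mar 3 1998, Apr 3 1998, May 8 1998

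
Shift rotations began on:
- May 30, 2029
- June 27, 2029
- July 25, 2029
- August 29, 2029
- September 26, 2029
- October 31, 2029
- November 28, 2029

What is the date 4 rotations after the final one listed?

March 27, 2030

All Wednesdays; the gaps (28, 28, 35, 28, 35, 28) vary with month length.
This is the last Wednesday of each month.
Last Wednesday of December 2029: December 26, 2029.
January 2030 ends with Wednesday January 30, 2030.
Last Wednesday of February 2030: February 27, 2030.
March 2030 ends with Wednesday March 27, 2030.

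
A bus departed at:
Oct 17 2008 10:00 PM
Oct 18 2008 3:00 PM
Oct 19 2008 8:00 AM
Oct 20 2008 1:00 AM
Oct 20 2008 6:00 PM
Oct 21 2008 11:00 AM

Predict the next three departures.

Oct 22 2008 4:00 AM, Oct 22 2008 9:00 PM, Oct 23 2008 2:00 PM

The interval is a steady 17 hours (17, 17, 17, 17, 17).
Oct 21 2008 11:00 AM + 17 h = Oct 22 2008 4:00 AM.
Oct 22 2008 4:00 AM + 17 h = Oct 22 2008 9:00 PM.
Oct 22 2008 9:00 PM + 17 h = Oct 23 2008 2:00 PM.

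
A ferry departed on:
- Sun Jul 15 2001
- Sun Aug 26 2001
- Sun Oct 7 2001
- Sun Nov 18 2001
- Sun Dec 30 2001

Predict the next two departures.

Sun Feb 10 2002, Sun Mar 24 2002

The spacing is 42, 42, 42, 42 days — always 42 days.
Sun Dec 30 2001 + 42 days = Sun Feb 10 2002.
Sun Feb 10 2002 + 42 days = Sun Mar 24 2002.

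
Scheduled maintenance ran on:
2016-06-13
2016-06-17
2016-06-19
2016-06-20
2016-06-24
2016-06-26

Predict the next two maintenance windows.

The gap pattern 4, 2, 1, 4, 2 repeats every 3 events.
These are the Mondays, Fridays and Sundays of each week.
The following Monday is 2016-06-27.
The following Friday is 2016-07-01.

2016-06-27, 2016-07-01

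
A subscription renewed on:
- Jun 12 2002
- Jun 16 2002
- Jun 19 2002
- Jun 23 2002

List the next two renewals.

Every event lands on a Wednesday or Sunday (gaps cycle 4, 3, 4).
So the schedule is: every Wednesday and Sunday.
Next Wednesday: Jun 26 2002.
The following Sunday is Jun 30 2002.

Jun 26 2002, Jun 30 2002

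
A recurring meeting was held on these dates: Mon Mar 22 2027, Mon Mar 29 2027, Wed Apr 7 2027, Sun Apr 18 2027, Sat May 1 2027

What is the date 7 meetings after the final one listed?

Gaps: 7, 9, 11, 13 days — each gap is 2 larger than the previous one.
Next gap: 15 days. Sat May 1 2027 + 15 days = Sun May 16 2027.
Next gap: 17 days. Sun May 16 2027 + 17 days = Wed Jun 2 2027.
Next gap: 19 days. Wed Jun 2 2027 + 19 days = Mon Jun 21 2027.
Next gap: 21 days. Mon Jun 21 2027 + 21 days = Mon Jul 12 2027.
Next gap: 23 days. Mon Jul 12 2027 + 23 days = Wed Aug 4 2027.
Next gap: 25 days. Wed Aug 4 2027 + 25 days = Sun Aug 29 2027.
Next gap: 27 days. Sun Aug 29 2027 + 27 days = Sat Sep 25 2027.

Sat Sep 25 2027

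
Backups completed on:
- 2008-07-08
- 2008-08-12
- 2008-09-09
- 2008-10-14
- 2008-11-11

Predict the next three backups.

2008-12-09, 2009-01-13, 2009-02-10

All dates are Tuesdays, 35, 28, 35, 28 days apart.
Specifically, the 2nd Tuesday of each month.
2nd Tuesday of December 2008: 2008-12-09.
2nd Tuesday of January 2009: 2009-01-13.
February 2009 — 2nd Tuesday is 2009-02-10.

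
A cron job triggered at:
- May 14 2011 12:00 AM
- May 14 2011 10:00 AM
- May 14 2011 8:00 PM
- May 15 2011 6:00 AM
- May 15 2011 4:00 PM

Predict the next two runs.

May 16 2011 2:00 AM, May 16 2011 12:00 PM

Spacing: 10, 10, 10, 10 h — constant 10 h.
May 15 2011 4:00 PM + 10 h = May 16 2011 2:00 AM.
May 16 2011 2:00 AM + 10 h = May 16 2011 12:00 PM.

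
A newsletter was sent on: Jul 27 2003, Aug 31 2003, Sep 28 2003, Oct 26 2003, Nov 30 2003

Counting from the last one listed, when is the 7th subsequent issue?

These are Sundays with 35, 28, 28, 35-day gaps.
Each is the final Sunday of its month — Aug 31 2003 is past the 28th, so '4th Sunday' doesn't fit.
Last Sunday of December 2003: Dec 28 2003.
Last Sunday of January 2004: Jan 25 2004.
Last Sunday of February 2004: Feb 29 2004.
Last Sunday of March 2004: Mar 28 2004.
April 2004 ends with Sunday Apr 25 2004.
Last Sunday of May 2004: May 30 2004.
Last Sunday of June 2004: Jun 27 2004.

Jun 27 2004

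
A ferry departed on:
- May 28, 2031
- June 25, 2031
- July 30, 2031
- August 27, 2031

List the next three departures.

All Wednesdays; the gaps (28, 35, 28) vary with month length.
This is the last Wednesday of each month.
Last Wednesday of September 2031: September 24, 2031.
October 2031 ends with Wednesday October 29, 2031.
November 2031 ends with Wednesday November 26, 2031.

September 24, 2031; October 29, 2031; November 26, 2031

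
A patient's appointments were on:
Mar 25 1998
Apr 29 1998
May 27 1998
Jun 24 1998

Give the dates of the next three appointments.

Jul 29 1998, Aug 26 1998, Sep 30 1998

Every date is a Wednesday; gaps 35, 28, 28 days.
Each is the last Wednesday of its month (at least one falls on the 29th or later, ruling out '4th Wednesday').
Last Wednesday of July 1998: Jul 29 1998.
August 1998 ends with Wednesday Aug 26 1998.
September 1998 ends with Wednesday Sep 30 1998.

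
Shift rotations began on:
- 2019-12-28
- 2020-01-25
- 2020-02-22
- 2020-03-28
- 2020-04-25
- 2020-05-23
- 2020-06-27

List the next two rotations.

All dates are Saturdays, 28, 28, 35, 28, 28, 35 days apart.
Specifically, the 4th Saturday of each month.
July 2020 — 4th Saturday is 2020-07-25.
4th Saturday of August 2020: 2020-08-22.

2020-07-25, 2020-08-22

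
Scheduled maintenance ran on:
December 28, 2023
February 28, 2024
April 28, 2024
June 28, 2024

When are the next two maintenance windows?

Gaps: 62, 60, 61 days — not constant. Every event is on the 28th of the month.
Pattern: the 28th of every 2 months.
August 2024: August 28, 2024.
Next: October 2024 → October 28, 2024.

August 28, 2024; October 28, 2024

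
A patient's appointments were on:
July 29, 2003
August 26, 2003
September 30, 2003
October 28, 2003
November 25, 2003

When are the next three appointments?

December 30, 2003; January 27, 2004; February 24, 2004

All Tuesdays; the gaps (28, 35, 28, 28) vary with month length.
This is the last Tuesday of each month.
December 2003 ends with Tuesday December 30, 2003.
Last Tuesday of January 2004: January 27, 2004.
Last Tuesday of February 2004: February 24, 2004.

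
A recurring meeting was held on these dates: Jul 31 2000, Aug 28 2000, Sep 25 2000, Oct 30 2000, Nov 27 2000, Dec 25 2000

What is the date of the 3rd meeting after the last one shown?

Mar 26 2001

All Mondays; the gaps (28, 28, 35, 28, 28) vary with month length.
This is the last Monday of each month.
January 2001 ends with Monday Jan 29 2001.
Last Monday of February 2001: Feb 26 2001.
March 2001 ends with Monday Mar 26 2001.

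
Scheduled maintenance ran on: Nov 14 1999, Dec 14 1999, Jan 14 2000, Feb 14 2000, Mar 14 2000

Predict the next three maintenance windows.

Apr 14 2000, May 14 2000, Jun 14 2000

Each date is the 14th; the gaps (30, 31, 31, 29) track the month lengths.
The rule is the 14th of each month.
Next: April 2000 → Apr 14 2000.
May 2000: May 14 2000.
June 2000: Jun 14 2000.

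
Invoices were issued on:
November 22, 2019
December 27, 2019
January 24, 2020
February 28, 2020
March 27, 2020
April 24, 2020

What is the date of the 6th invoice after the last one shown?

These are Fridays at 28- or 35-day spacing (35, 28, 35, 28, 28).
The pattern: 4th Friday of the month.
May 2020 — 4th Friday is May 22, 2020.
4th Friday of June 2020: June 26, 2020.
July 2020 — 4th Friday is July 24, 2020.
4th Friday of August 2020: August 28, 2020.
4th Friday of September 2020: September 25, 2020.
4th Friday of October 2020: October 23, 2020.

October 23, 2020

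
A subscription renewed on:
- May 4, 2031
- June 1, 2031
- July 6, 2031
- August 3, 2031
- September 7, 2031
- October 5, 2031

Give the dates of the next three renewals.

All dates are Sundays, 28, 35, 28, 35, 28 days apart.
Specifically, the 1st Sunday of each month.
November 2031 — 1st Sunday is November 2, 2031.
December 2031 — 1st Sunday is December 7, 2031.
January 2032 — 1st Sunday is January 4, 2032.

November 2, 2031; December 7, 2031; January 4, 2032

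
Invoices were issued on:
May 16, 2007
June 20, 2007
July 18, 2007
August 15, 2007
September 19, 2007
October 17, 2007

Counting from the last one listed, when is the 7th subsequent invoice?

All dates are Wednesdays, 35, 28, 28, 35, 28 days apart.
Specifically, the 3rd Wednesday of each month.
November 2007 — 3rd Wednesday is November 21, 2007.
3rd Wednesday of December 2007: December 19, 2007.
January 2008 — 3rd Wednesday is January 16, 2008.
3rd Wednesday of February 2008: February 20, 2008.
March 2008 — 3rd Wednesday is March 19, 2008.
3rd Wednesday of April 2008: April 16, 2008.
May 2008 — 3rd Wednesday is May 21, 2008.

May 21, 2008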